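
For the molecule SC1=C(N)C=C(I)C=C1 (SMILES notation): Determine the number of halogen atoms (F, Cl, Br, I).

Halogen atoms appear at heavy-atom position 7 (1×I).
Other groups present: 1 primary amine, 1 thiol.
Halogen count: 1.

1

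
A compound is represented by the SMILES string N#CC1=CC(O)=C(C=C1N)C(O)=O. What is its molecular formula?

C8H6N2O3

Walk through each heavy atom and fill implicit hydrogens from standard valence (C 4, N 3, O 2, S 2, halogen 1):
  atom 1: N, bond orders sum to 3 (valence 3) → 0 H
  atom 2: C, bond orders sum to 4 (valence 4) → 0 H
  atom 3: C, bond orders sum to 4 (valence 4) → 0 H
  atom 4: C, bond orders sum to 3 (valence 4) → 1 H
  atom 5: C, bond orders sum to 4 (valence 4) → 0 H
  atom 6: O, bond orders sum to 1 (valence 2) → 1 H
  atom 7: C, bond orders sum to 4 (valence 4) → 0 H
  atom 8: C, bond orders sum to 3 (valence 4) → 1 H
  atom 9: C, bond orders sum to 4 (valence 4) → 0 H
  atom 10: N, bond orders sum to 1 (valence 3) → 2 H
  atom 11: C, bond orders sum to 4 (valence 4) → 0 H
  atom 12: O, bond orders sum to 1 (valence 2) → 1 H
  atom 13: O, bond orders sum to 2 (valence 2) → 0 H
Totals → C:8, H:6, N:2, O:3.
In Hill order: C8H6N2O3.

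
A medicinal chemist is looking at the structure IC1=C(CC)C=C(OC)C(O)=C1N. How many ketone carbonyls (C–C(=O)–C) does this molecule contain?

0

Scan the SMILES for the ketone motif — none present.
Groups that are present: 1 ether, 1 hydroxyl, 1 primary amine.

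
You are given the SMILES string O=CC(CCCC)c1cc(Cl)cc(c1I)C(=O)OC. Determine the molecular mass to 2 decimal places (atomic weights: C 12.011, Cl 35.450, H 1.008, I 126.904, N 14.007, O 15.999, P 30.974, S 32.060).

394.63 g/mol

First, the molecular formula is C14H16ClIO3 (counting implicit H from valence).
  C: 14 × 12.011 = 168.154
  Cl: 1 × 35.450 = 35.450
  H: 16 × 1.008 = 16.128
  I: 1 × 126.904 = 126.904
  O: 3 × 15.999 = 47.997
Sum: 14×12.011 + 1×35.450 + 16×1.008 + 1×126.904 + 3×15.999 = 394.633 → 394.63 g/mol.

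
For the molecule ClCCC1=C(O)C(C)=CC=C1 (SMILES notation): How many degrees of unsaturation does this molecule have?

Molecular formula: C9H11ClO.
DoU = (2C + 2 + N − H − X) / 2, where X is the halogen count and O/S are ignored.
    = (2·9 + 2 + 0 − 11 − 1) / 2 = 8 / 2 = 4.

4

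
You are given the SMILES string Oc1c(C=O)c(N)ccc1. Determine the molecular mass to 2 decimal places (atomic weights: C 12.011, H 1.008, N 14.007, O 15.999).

First, the molecular formula is C7H7NO2 (counting implicit H from valence).
  C: 7 × 12.011 = 84.077
  H: 7 × 1.008 = 7.056
  N: 1 × 14.007 = 14.007
  O: 2 × 15.999 = 31.998
Sum: 7×12.011 + 7×1.008 + 1×14.007 + 2×15.999 = 137.138 → 137.14 g/mol.

137.14 g/mol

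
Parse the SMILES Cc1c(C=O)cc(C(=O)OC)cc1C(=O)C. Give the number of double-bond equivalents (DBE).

7

Molecular formula: C12H12O4.
DoU = (2C + 2 + N − H − X) / 2, where X is the halogen count and O/S are ignored.
    = (2·12 + 2 + 0 − 12 − 0) / 2 = 14 / 2 = 7.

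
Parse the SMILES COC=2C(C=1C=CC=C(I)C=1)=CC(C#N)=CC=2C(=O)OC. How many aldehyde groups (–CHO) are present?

0

Scan the SMILES for the aldehyde motif — none present.
Groups that are present: 1 ester, 1 ether, 1 nitrile.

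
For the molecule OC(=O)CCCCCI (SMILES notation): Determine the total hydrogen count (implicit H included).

11

Walk through each heavy atom and fill implicit hydrogens from standard valence (C 4, N 3, O 2, S 2, halogen 1):
  atom 1: O, bond orders sum to 1 (valence 2) → 1 H
  atom 2: C, bond orders sum to 4 (valence 4) → 0 H
  atom 3: O, bond orders sum to 2 (valence 2) → 0 H
  atom 4: C, bond orders sum to 2 (valence 4) → 2 H
  atom 5: C, bond orders sum to 2 (valence 4) → 2 H
  atom 6: C, bond orders sum to 2 (valence 4) → 2 H
  atom 7: C, bond orders sum to 2 (valence 4) → 2 H
  atom 8: C, bond orders sum to 2 (valence 4) → 2 H
  atom 9: I (halogen, monovalent) → 0 H
Total hydrogens: 11.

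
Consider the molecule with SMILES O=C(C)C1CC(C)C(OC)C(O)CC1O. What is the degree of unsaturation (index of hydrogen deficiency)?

Degree of unsaturation = (number of rings) + (number of π bonds).
Ring closures in the SMILES: 1.
π bonds: 1 double bond (each 1 DoU) → 1 DoU from unsaturation.
Total DoU = 1 + 1 = 2.

2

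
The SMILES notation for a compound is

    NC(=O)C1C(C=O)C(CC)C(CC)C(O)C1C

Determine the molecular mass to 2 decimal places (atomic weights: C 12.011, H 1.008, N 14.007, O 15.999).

First, the molecular formula is C13H23NO3 (counting implicit H from valence).
  C: 13 × 12.011 = 156.143
  H: 23 × 1.008 = 23.184
  N: 1 × 14.007 = 14.007
  O: 3 × 15.999 = 47.997
Sum: 13×12.011 + 23×1.008 + 1×14.007 + 3×15.999 = 241.331 → 241.33 g/mol.

241.33 g/mol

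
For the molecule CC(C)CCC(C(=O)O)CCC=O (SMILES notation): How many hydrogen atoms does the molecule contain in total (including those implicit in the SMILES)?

Walk through each heavy atom and fill implicit hydrogens from standard valence (C 4, N 3, O 2, S 2, halogen 1):
  atom 1: C, bond orders sum to 1 (valence 4) → 3 H
  atom 2: C, bond orders sum to 3 (valence 4) → 1 H
  atom 3: C, bond orders sum to 1 (valence 4) → 3 H
  atom 4: C, bond orders sum to 2 (valence 4) → 2 H
  atom 5: C, bond orders sum to 2 (valence 4) → 2 H
  atom 6: C, bond orders sum to 3 (valence 4) → 1 H
  atom 7: C, bond orders sum to 4 (valence 4) → 0 H
  atom 8: O, bond orders sum to 2 (valence 2) → 0 H
  atom 9: O, bond orders sum to 1 (valence 2) → 1 H
  atom 10: C, bond orders sum to 2 (valence 4) → 2 H
  atom 11: C, bond orders sum to 2 (valence 4) → 2 H
  atom 12: C, bond orders sum to 3 (valence 4) → 1 H
  atom 13: O, bond orders sum to 2 (valence 2) → 0 H
Total hydrogens: 18.

18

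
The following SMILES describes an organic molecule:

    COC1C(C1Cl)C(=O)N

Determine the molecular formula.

C5H8ClNO2

Walk through each heavy atom and fill implicit hydrogens from standard valence (C 4, N 3, O 2, S 2, halogen 1):
  atom 1: C, bond orders sum to 1 (valence 4) → 3 H
  atom 2: O, bond orders sum to 2 (valence 2) → 0 H
  atom 3: C, bond orders sum to 3 (valence 4) → 1 H
  atom 4: C, bond orders sum to 3 (valence 4) → 1 H
  atom 5: C, bond orders sum to 3 (valence 4) → 1 H
  atom 6: Cl (halogen, monovalent) → 0 H
  atom 7: C, bond orders sum to 4 (valence 4) → 0 H
  atom 8: O, bond orders sum to 2 (valence 2) → 0 H
  atom 9: N, bond orders sum to 1 (valence 3) → 2 H
Totals → C:5, H:8, Cl:1, N:1, O:2.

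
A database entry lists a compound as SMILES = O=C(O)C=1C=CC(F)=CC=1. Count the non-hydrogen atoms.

Every atom symbol written in the SMILES (organic subset) is one heavy atom; implicit H are not written.
Heavy atoms by element → C:7, F:1, O:2.
Total: 10.

10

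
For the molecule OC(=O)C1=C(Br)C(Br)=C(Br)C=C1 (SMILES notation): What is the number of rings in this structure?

1

In SMILES, each pair of matching ring-closure digits denotes one ring-closing bond; the number of such bonds equals the number of independent rings.
Ring-closure bonds here: 1.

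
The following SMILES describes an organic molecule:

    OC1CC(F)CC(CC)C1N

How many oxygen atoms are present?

Scan the SMILES for O atoms (remember two-letter symbols like Cl and Br are single atoms).
Oxygen count: 1.

1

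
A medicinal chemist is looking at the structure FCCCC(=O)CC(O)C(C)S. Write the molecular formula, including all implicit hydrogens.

C8H15FO2S

Walk through each heavy atom and fill implicit hydrogens from standard valence (C 4, N 3, O 2, S 2, halogen 1):
  atom 1: F (halogen, monovalent) → 0 H
  atom 2: C, bond orders sum to 2 (valence 4) → 2 H
  atom 3: C, bond orders sum to 2 (valence 4) → 2 H
  atom 4: C, bond orders sum to 2 (valence 4) → 2 H
  atom 5: C, bond orders sum to 4 (valence 4) → 0 H
  atom 6: O, bond orders sum to 2 (valence 2) → 0 H
  atom 7: C, bond orders sum to 2 (valence 4) → 2 H
  atom 8: C, bond orders sum to 3 (valence 4) → 1 H
  atom 9: O, bond orders sum to 1 (valence 2) → 1 H
  atom 10: C, bond orders sum to 3 (valence 4) → 1 H
  atom 11: C, bond orders sum to 1 (valence 4) → 3 H
  atom 12: S, bond orders sum to 1 (valence 2) → 1 H
Totals → C:8, H:15, F:1, O:2, S:1.
In Hill order: C8H15FO2S.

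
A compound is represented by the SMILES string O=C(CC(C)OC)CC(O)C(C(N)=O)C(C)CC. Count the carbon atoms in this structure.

Count every carbon token in the SMILES (each C, including those in ring-closure positions and inside branches).
Carbon count: 13.

13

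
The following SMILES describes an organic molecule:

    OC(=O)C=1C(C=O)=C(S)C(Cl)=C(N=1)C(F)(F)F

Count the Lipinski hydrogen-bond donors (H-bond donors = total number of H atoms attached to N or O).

Donors: find every N or O and count the H atoms it carries.
  atom 1 (O): bond orders sum to 1 → 1 H
  atom 3 (O): bond orders sum to 2 → 0 H
  atom 7 (O): bond orders sum to 2 → 0 H
  atom 13 (N): bond orders sum to 3 → 0 H
Lipinski HBD = 1.

1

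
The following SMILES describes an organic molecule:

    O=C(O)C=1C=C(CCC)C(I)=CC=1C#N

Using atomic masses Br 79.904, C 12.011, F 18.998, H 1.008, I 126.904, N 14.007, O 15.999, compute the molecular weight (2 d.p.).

First, the molecular formula is C11H10INO2 (counting implicit H from valence).
  C: 11 × 12.011 = 132.121
  H: 10 × 1.008 = 10.080
  I: 1 × 126.904 = 126.904
  N: 1 × 14.007 = 14.007
  O: 2 × 15.999 = 31.998
Sum: 11×12.011 + 10×1.008 + 1×126.904 + 1×14.007 + 2×15.999 = 315.110 → 315.11 g/mol.

315.11 g/mol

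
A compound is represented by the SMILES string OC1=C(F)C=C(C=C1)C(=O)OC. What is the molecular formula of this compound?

Walk through each heavy atom and fill implicit hydrogens from standard valence (C 4, N 3, O 2, S 2, halogen 1):
  atom 1: O, bond orders sum to 1 (valence 2) → 1 H
  atom 2: C, bond orders sum to 4 (valence 4) → 0 H
  atom 3: C, bond orders sum to 4 (valence 4) → 0 H
  atom 4: F (halogen, monovalent) → 0 H
  atom 5: C, bond orders sum to 3 (valence 4) → 1 H
  atom 6: C, bond orders sum to 4 (valence 4) → 0 H
  atom 7: C, bond orders sum to 3 (valence 4) → 1 H
  atom 8: C, bond orders sum to 3 (valence 4) → 1 H
  atom 9: C, bond orders sum to 4 (valence 4) → 0 H
  atom 10: O, bond orders sum to 2 (valence 2) → 0 H
  atom 11: O, bond orders sum to 2 (valence 2) → 0 H
  atom 12: C, bond orders sum to 1 (valence 4) → 3 H
Totals → C:8, H:7, F:1, O:3.
In Hill order: C8H7FO3.

C8H7FO3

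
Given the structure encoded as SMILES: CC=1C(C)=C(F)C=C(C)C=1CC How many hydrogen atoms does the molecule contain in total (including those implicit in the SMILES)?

15

Walk through each heavy atom and fill implicit hydrogens from standard valence (C 4, N 3, O 2, S 2, halogen 1):
  atom 1: C, bond orders sum to 1 (valence 4) → 3 H
  atom 2: C, bond orders sum to 4 (valence 4) → 0 H
  atom 3: C, bond orders sum to 4 (valence 4) → 0 H
  atom 4: C, bond orders sum to 1 (valence 4) → 3 H
  atom 5: C, bond orders sum to 4 (valence 4) → 0 H
  atom 6: F (halogen, monovalent) → 0 H
  atom 7: C, bond orders sum to 3 (valence 4) → 1 H
  atom 8: C, bond orders sum to 4 (valence 4) → 0 H
  atom 9: C, bond orders sum to 1 (valence 4) → 3 H
  atom 10: C, bond orders sum to 4 (valence 4) → 0 H
  atom 11: C, bond orders sum to 2 (valence 4) → 2 H
  atom 12: C, bond orders sum to 1 (valence 4) → 3 H
Total hydrogens: 15.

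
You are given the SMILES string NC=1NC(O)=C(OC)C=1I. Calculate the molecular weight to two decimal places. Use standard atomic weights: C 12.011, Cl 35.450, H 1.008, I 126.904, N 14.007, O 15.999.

254.03 g/mol

First, the molecular formula is C5H7IN2O2 (counting implicit H from valence).
  C: 5 × 12.011 = 60.055
  H: 7 × 1.008 = 7.056
  I: 1 × 126.904 = 126.904
  N: 2 × 14.007 = 28.014
  O: 2 × 15.999 = 31.998
Sum: 5×12.011 + 7×1.008 + 1×126.904 + 2×14.007 + 2×15.999 = 254.027 → 254.03 g/mol.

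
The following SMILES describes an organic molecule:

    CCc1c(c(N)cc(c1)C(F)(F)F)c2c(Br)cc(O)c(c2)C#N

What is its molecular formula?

C16H12BrF3N2O

Walk through each heavy atom and fill implicit hydrogens from standard valence (C 4, N 3, O 2, S 2, halogen 1); for lowercase aromatic atoms, an aromatic c carries 1 H when it has two neighbours and 0 H with three, and aromatic n carries 0 H:
  atom 1: C, bond orders sum to 1 (valence 4) → 3 H
  atom 2: C, bond orders sum to 2 (valence 4) → 2 H
  atom 3: aromatic c, 3 neighbours → 0 H
  atom 4: aromatic c, 3 neighbours → 0 H
  atom 5: aromatic c, 3 neighbours → 0 H
  atom 6: N, bond orders sum to 1 (valence 3) → 2 H
  atom 7: aromatic c, 2 neighbours → 1 H
  atom 8: aromatic c, 3 neighbours → 0 H
  atom 9: aromatic c, 2 neighbours → 1 H
  atom 10: C, bond orders sum to 4 (valence 4) → 0 H
  atom 11: F (halogen, monovalent) → 0 H
  atom 12: F (halogen, monovalent) → 0 H
  atom 13: F (halogen, monovalent) → 0 H
  atom 14: aromatic c, 3 neighbours → 0 H
  atom 15: aromatic c, 3 neighbours → 0 H
  atom 16: Br (halogen, monovalent) → 0 H
  atom 17: aromatic c, 2 neighbours → 1 H
  atom 18: aromatic c, 3 neighbours → 0 H
  atom 19: O, bond orders sum to 1 (valence 2) → 1 H
  atom 20: aromatic c, 3 neighbours → 0 H
  atom 21: aromatic c, 2 neighbours → 1 H
  atom 22: C, bond orders sum to 4 (valence 4) → 0 H
  atom 23: N, bond orders sum to 3 (valence 3) → 0 H
Totals → C:16, H:12, Br:1, F:3, N:2, O:1.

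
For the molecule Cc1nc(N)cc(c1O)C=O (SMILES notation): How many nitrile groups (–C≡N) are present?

Scan the SMILES for the nitrile motif — none present.
Groups that are present: 1 aldehyde, 1 hydroxyl, 1 primary amine.

0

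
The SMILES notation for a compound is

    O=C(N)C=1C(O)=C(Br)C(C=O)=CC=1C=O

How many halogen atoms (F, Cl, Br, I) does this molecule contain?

Halogen atoms appear at heavy-atom position 8 (1×Br).
Other groups present: 2 aldehyde, 1 amide, 1 hydroxyl.
Halogen count: 1.

1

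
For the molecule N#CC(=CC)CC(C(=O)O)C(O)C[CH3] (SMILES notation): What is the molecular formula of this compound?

C10H15NO3

Walk through each heavy atom and fill implicit hydrogens from standard valence (C 4, N 3, O 2, S 2, halogen 1):
  atom 1: N, bond orders sum to 3 (valence 3) → 0 H
  atom 2: C, bond orders sum to 4 (valence 4) → 0 H
  atom 3: C, bond orders sum to 4 (valence 4) → 0 H
  atom 4: C, bond orders sum to 3 (valence 4) → 1 H
  atom 5: C, bond orders sum to 1 (valence 4) → 3 H
  atom 6: C, bond orders sum to 2 (valence 4) → 2 H
  atom 7: C, bond orders sum to 3 (valence 4) → 1 H
  atom 8: C, bond orders sum to 4 (valence 4) → 0 H
  atom 9: O, bond orders sum to 2 (valence 2) → 0 H
  atom 10: O, bond orders sum to 1 (valence 2) → 1 H
  atom 11: C, bond orders sum to 3 (valence 4) → 1 H
  atom 12: O, bond orders sum to 1 (valence 2) → 1 H
  atom 13: C, bond orders sum to 2 (valence 4) → 2 H
  atom 14: C with explicit H count 3
Totals → C:10, H:15, N:1, O:3.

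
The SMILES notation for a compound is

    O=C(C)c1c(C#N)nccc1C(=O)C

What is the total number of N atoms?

Scan the SMILES for N atoms (remember two-letter symbols like Cl and Br are single atoms).
Nitrogen count: 2.

2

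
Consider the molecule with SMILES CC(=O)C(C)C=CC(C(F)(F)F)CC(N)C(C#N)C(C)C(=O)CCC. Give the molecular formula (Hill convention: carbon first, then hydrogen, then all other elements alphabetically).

C18H27F3N2O2

Walk through each heavy atom and fill implicit hydrogens from standard valence (C 4, N 3, O 2, S 2, halogen 1):
  atom 1: C, bond orders sum to 1 (valence 4) → 3 H
  atom 2: C, bond orders sum to 4 (valence 4) → 0 H
  atom 3: O, bond orders sum to 2 (valence 2) → 0 H
  atom 4: C, bond orders sum to 3 (valence 4) → 1 H
  atom 5: C, bond orders sum to 1 (valence 4) → 3 H
  atom 6: C, bond orders sum to 3 (valence 4) → 1 H
  atom 7: C, bond orders sum to 3 (valence 4) → 1 H
  atom 8: C, bond orders sum to 3 (valence 4) → 1 H
  atom 9: C, bond orders sum to 4 (valence 4) → 0 H
  atom 10: F (halogen, monovalent) → 0 H
  atom 11: F (halogen, monovalent) → 0 H
  atom 12: F (halogen, monovalent) → 0 H
  atom 13: C, bond orders sum to 2 (valence 4) → 2 H
  atom 14: C, bond orders sum to 3 (valence 4) → 1 H
  atom 15: N, bond orders sum to 1 (valence 3) → 2 H
  atom 16: C, bond orders sum to 3 (valence 4) → 1 H
  atom 17: C, bond orders sum to 4 (valence 4) → 0 H
  atom 18: N, bond orders sum to 3 (valence 3) → 0 H
  atom 19: C, bond orders sum to 3 (valence 4) → 1 H
  atom 20: C, bond orders sum to 1 (valence 4) → 3 H
  atom 21: C, bond orders sum to 4 (valence 4) → 0 H
  atom 22: O, bond orders sum to 2 (valence 2) → 0 H
  atom 23: C, bond orders sum to 2 (valence 4) → 2 H
  atom 24: C, bond orders sum to 2 (valence 4) → 2 H
  atom 25: C, bond orders sum to 1 (valence 4) → 3 H
Totals → C:18, H:27, F:3, N:2, O:2.
In Hill order: C18H27F3N2O2.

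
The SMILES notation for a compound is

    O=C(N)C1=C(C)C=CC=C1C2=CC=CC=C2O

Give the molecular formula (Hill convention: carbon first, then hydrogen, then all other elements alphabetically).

Walk through each heavy atom and fill implicit hydrogens from standard valence (C 4, N 3, O 2, S 2, halogen 1):
  atom 1: O, bond orders sum to 2 (valence 2) → 0 H
  atom 2: C, bond orders sum to 4 (valence 4) → 0 H
  atom 3: N, bond orders sum to 1 (valence 3) → 2 H
  atom 4: C, bond orders sum to 4 (valence 4) → 0 H
  atom 5: C, bond orders sum to 4 (valence 4) → 0 H
  atom 6: C, bond orders sum to 1 (valence 4) → 3 H
  atom 7: C, bond orders sum to 3 (valence 4) → 1 H
  atom 8: C, bond orders sum to 3 (valence 4) → 1 H
  atom 9: C, bond orders sum to 3 (valence 4) → 1 H
  atom 10: C, bond orders sum to 4 (valence 4) → 0 H
  atom 11: C, bond orders sum to 4 (valence 4) → 0 H
  atom 12: C, bond orders sum to 3 (valence 4) → 1 H
  atom 13: C, bond orders sum to 3 (valence 4) → 1 H
  atom 14: C, bond orders sum to 3 (valence 4) → 1 H
  atom 15: C, bond orders sum to 3 (valence 4) → 1 H
  atom 16: C, bond orders sum to 4 (valence 4) → 0 H
  atom 17: O, bond orders sum to 1 (valence 2) → 1 H
Totals → C:14, H:13, N:1, O:2.

C14H13NO2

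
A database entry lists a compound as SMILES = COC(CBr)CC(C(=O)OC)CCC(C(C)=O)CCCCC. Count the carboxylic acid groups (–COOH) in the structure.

Scan the SMILES for the carboxylic acid motif — none present.
Groups that are present: 1 ester, 1 ether, 1 ketone.

0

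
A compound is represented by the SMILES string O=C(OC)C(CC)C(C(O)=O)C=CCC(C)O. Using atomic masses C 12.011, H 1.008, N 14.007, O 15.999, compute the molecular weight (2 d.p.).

244.29 g/mol

First, the molecular formula is C12H20O5 (counting implicit H from valence).
  C: 12 × 12.011 = 144.132
  H: 20 × 1.008 = 20.160
  O: 5 × 15.999 = 79.995
Sum: 12×12.011 + 20×1.008 + 5×15.999 = 244.287 → 244.29 g/mol.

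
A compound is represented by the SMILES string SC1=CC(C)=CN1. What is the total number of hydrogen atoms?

Walk through each heavy atom and fill implicit hydrogens from standard valence (C 4, N 3, O 2, S 2, halogen 1):
  atom 1: S, bond orders sum to 1 (valence 2) → 1 H
  atom 2: C, bond orders sum to 4 (valence 4) → 0 H
  atom 3: C, bond orders sum to 3 (valence 4) → 1 H
  atom 4: C, bond orders sum to 4 (valence 4) → 0 H
  atom 5: C, bond orders sum to 1 (valence 4) → 3 H
  atom 6: C, bond orders sum to 3 (valence 4) → 1 H
  atom 7: N, bond orders sum to 2 (valence 3) → 1 H
Total hydrogens: 7.

7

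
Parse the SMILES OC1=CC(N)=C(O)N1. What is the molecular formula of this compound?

Walk through each heavy atom and fill implicit hydrogens from standard valence (C 4, N 3, O 2, S 2, halogen 1):
  atom 1: O, bond orders sum to 1 (valence 2) → 1 H
  atom 2: C, bond orders sum to 4 (valence 4) → 0 H
  atom 3: C, bond orders sum to 3 (valence 4) → 1 H
  atom 4: C, bond orders sum to 4 (valence 4) → 0 H
  atom 5: N, bond orders sum to 1 (valence 3) → 2 H
  atom 6: C, bond orders sum to 4 (valence 4) → 0 H
  atom 7: O, bond orders sum to 1 (valence 2) → 1 H
  atom 8: N, bond orders sum to 2 (valence 3) → 1 H
Totals → C:4, H:6, N:2, O:2.

C4H6N2O2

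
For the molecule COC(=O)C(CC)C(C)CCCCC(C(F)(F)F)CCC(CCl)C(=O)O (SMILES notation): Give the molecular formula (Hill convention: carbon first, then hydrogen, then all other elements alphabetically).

C18H30ClF3O4

Walk through each heavy atom and fill implicit hydrogens from standard valence (C 4, N 3, O 2, S 2, halogen 1):
  atom 1: C, bond orders sum to 1 (valence 4) → 3 H
  atom 2: O, bond orders sum to 2 (valence 2) → 0 H
  atom 3: C, bond orders sum to 4 (valence 4) → 0 H
  atom 4: O, bond orders sum to 2 (valence 2) → 0 H
  atom 5: C, bond orders sum to 3 (valence 4) → 1 H
  atom 6: C, bond orders sum to 2 (valence 4) → 2 H
  atom 7: C, bond orders sum to 1 (valence 4) → 3 H
  atom 8: C, bond orders sum to 3 (valence 4) → 1 H
  atom 9: C, bond orders sum to 1 (valence 4) → 3 H
  atom 10: C, bond orders sum to 2 (valence 4) → 2 H
  atom 11: C, bond orders sum to 2 (valence 4) → 2 H
  atom 12: C, bond orders sum to 2 (valence 4) → 2 H
  atom 13: C, bond orders sum to 2 (valence 4) → 2 H
  atom 14: C, bond orders sum to 3 (valence 4) → 1 H
  atom 15: C, bond orders sum to 4 (valence 4) → 0 H
  atom 16: F (halogen, monovalent) → 0 H
  atom 17: F (halogen, monovalent) → 0 H
  atom 18: F (halogen, monovalent) → 0 H
  atom 19: C, bond orders sum to 2 (valence 4) → 2 H
  atom 20: C, bond orders sum to 2 (valence 4) → 2 H
  atom 21: C, bond orders sum to 3 (valence 4) → 1 H
  atom 22: C, bond orders sum to 2 (valence 4) → 2 H
  atom 23: Cl (halogen, monovalent) → 0 H
  atom 24: C, bond orders sum to 4 (valence 4) → 0 H
  atom 25: O, bond orders sum to 2 (valence 2) → 0 H
  atom 26: O, bond orders sum to 1 (valence 2) → 1 H
Totals → C:18, H:30, Cl:1, F:3, O:4.
In Hill order: C18H30ClF3O4.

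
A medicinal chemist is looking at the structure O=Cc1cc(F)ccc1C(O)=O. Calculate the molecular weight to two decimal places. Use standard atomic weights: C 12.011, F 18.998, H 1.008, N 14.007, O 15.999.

First, the molecular formula is C8H5FO3 (counting implicit H from valence).
  C: 8 × 12.011 = 96.088
  F: 1 × 18.998 = 18.998
  H: 5 × 1.008 = 5.040
  O: 3 × 15.999 = 47.997
Sum: 8×12.011 + 1×18.998 + 5×1.008 + 3×15.999 = 168.123 → 168.12 g/mol.

168.12 g/mol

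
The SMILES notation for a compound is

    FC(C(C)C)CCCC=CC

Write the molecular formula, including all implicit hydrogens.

C10H19F

Walk through each heavy atom and fill implicit hydrogens from standard valence (C 4, N 3, O 2, S 2, halogen 1):
  atom 1: F (halogen, monovalent) → 0 H
  atom 2: C, bond orders sum to 3 (valence 4) → 1 H
  atom 3: C, bond orders sum to 3 (valence 4) → 1 H
  atom 4: C, bond orders sum to 1 (valence 4) → 3 H
  atom 5: C, bond orders sum to 1 (valence 4) → 3 H
  atom 6: C, bond orders sum to 2 (valence 4) → 2 H
  atom 7: C, bond orders sum to 2 (valence 4) → 2 H
  atom 8: C, bond orders sum to 2 (valence 4) → 2 H
  atom 9: C, bond orders sum to 3 (valence 4) → 1 H
  atom 10: C, bond orders sum to 3 (valence 4) → 1 H
  atom 11: C, bond orders sum to 1 (valence 4) → 3 H
Totals → C:10, H:19, F:1.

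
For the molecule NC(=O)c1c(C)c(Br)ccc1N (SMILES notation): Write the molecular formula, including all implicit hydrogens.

Walk through each heavy atom and fill implicit hydrogens from standard valence (C 4, N 3, O 2, S 2, halogen 1); for lowercase aromatic atoms, an aromatic c carries 1 H when it has two neighbours and 0 H with three, and aromatic n carries 0 H:
  atom 1: N, bond orders sum to 1 (valence 3) → 2 H
  atom 2: C, bond orders sum to 4 (valence 4) → 0 H
  atom 3: O, bond orders sum to 2 (valence 2) → 0 H
  atom 4: aromatic c, 3 neighbours → 0 H
  atom 5: aromatic c, 3 neighbours → 0 H
  atom 6: C, bond orders sum to 1 (valence 4) → 3 H
  atom 7: aromatic c, 3 neighbours → 0 H
  atom 8: Br (halogen, monovalent) → 0 H
  atom 9: aromatic c, 2 neighbours → 1 H
  atom 10: aromatic c, 2 neighbours → 1 H
  atom 11: aromatic c, 3 neighbours → 0 H
  atom 12: N, bond orders sum to 1 (valence 3) → 2 H
Totals → C:8, H:9, Br:1, N:2, O:1.
In Hill order: C8H9BrN2O.

C8H9BrN2O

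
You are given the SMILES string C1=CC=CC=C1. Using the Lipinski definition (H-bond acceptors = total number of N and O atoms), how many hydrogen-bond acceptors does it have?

N atoms: 0; O atoms: 0.
Lipinski HBA = 0 + 0 = 0.

0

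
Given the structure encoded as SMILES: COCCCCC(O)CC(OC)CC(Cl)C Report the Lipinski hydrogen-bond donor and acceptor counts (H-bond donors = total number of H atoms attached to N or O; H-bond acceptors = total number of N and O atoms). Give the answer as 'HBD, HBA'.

1, 3

Donors: find every N or O and count the H atoms it carries.
  atom 2 (O): bond orders sum to 2 → 0 H
  atom 8 (O): bond orders sum to 1 → 1 H
  atom 11 (O): bond orders sum to 2 → 0 H
Lipinski HBD = 1.
Acceptors: N atoms = 0, O atoms = 3 → HBA = 3.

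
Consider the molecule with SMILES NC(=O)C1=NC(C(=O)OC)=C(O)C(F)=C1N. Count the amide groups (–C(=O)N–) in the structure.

1

The amide motif appears at heavy-atom position 2 in the SMILES.
Other groups present: 1 ester, 1 hydroxyl, 1 primary amine.
Amide count: 1.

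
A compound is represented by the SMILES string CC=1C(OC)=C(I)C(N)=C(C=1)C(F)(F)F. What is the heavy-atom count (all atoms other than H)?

Every atom symbol written in the SMILES (organic subset) is one heavy atom; implicit H are not written.
Heavy atoms by element → C:9, F:3, I:1, N:1, O:1.
Total: 15.

15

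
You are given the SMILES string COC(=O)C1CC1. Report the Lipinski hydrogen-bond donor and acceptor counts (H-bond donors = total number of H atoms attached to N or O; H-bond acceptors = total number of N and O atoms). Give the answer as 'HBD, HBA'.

Donors: find every N or O and count the H atoms it carries.
  atom 2 (O): bond orders sum to 2 → 0 H
  atom 4 (O): bond orders sum to 2 → 0 H
Lipinski HBD = 0.
Acceptors: N atoms = 0, O atoms = 2 → HBA = 2.

0, 2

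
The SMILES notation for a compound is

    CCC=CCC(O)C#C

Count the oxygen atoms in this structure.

1

Scan the SMILES for O atoms (remember two-letter symbols like Cl and Br are single atoms).
Oxygen count: 1.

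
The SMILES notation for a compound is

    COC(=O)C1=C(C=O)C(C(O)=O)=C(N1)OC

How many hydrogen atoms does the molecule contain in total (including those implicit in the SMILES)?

9

Walk through each heavy atom and fill implicit hydrogens from standard valence (C 4, N 3, O 2, S 2, halogen 1):
  atom 1: C, bond orders sum to 1 (valence 4) → 3 H
  atom 2: O, bond orders sum to 2 (valence 2) → 0 H
  atom 3: C, bond orders sum to 4 (valence 4) → 0 H
  atom 4: O, bond orders sum to 2 (valence 2) → 0 H
  atom 5: C, bond orders sum to 4 (valence 4) → 0 H
  atom 6: C, bond orders sum to 4 (valence 4) → 0 H
  atom 7: C, bond orders sum to 3 (valence 4) → 1 H
  atom 8: O, bond orders sum to 2 (valence 2) → 0 H
  atom 9: C, bond orders sum to 4 (valence 4) → 0 H
  atom 10: C, bond orders sum to 4 (valence 4) → 0 H
  atom 11: O, bond orders sum to 1 (valence 2) → 1 H
  atom 12: O, bond orders sum to 2 (valence 2) → 0 H
  atom 13: C, bond orders sum to 4 (valence 4) → 0 H
  atom 14: N, bond orders sum to 2 (valence 3) → 1 H
  atom 15: O, bond orders sum to 2 (valence 2) → 0 H
  atom 16: C, bond orders sum to 1 (valence 4) → 3 H
Total hydrogens: 9.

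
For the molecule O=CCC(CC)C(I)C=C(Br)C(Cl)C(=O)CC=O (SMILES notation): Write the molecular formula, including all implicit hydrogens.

Walk through each heavy atom and fill implicit hydrogens from standard valence (C 4, N 3, O 2, S 2, halogen 1):
  atom 1: O, bond orders sum to 2 (valence 2) → 0 H
  atom 2: C, bond orders sum to 3 (valence 4) → 1 H
  atom 3: C, bond orders sum to 2 (valence 4) → 2 H
  atom 4: C, bond orders sum to 3 (valence 4) → 1 H
  atom 5: C, bond orders sum to 2 (valence 4) → 2 H
  atom 6: C, bond orders sum to 1 (valence 4) → 3 H
  atom 7: C, bond orders sum to 3 (valence 4) → 1 H
  atom 8: I (halogen, monovalent) → 0 H
  atom 9: C, bond orders sum to 3 (valence 4) → 1 H
  atom 10: C, bond orders sum to 4 (valence 4) → 0 H
  atom 11: Br (halogen, monovalent) → 0 H
  atom 12: C, bond orders sum to 3 (valence 4) → 1 H
  atom 13: Cl (halogen, monovalent) → 0 H
  atom 14: C, bond orders sum to 4 (valence 4) → 0 H
  atom 15: O, bond orders sum to 2 (valence 2) → 0 H
  atom 16: C, bond orders sum to 2 (valence 4) → 2 H
  atom 17: C, bond orders sum to 3 (valence 4) → 1 H
  atom 18: O, bond orders sum to 2 (valence 2) → 0 H
Totals → C:12, H:15, Br:1, Cl:1, I:1, O:3.
In Hill order: C12H15BrClIO3.

C12H15BrClIO3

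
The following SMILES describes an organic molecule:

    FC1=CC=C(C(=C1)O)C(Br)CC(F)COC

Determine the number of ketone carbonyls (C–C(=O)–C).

0

Scan the SMILES for the ketone motif — none present.
Groups that are present: 1 ether, 1 hydroxyl.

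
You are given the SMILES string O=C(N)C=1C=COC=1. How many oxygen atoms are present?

2

Scan the SMILES for O atoms (remember two-letter symbols like Cl and Br are single atoms).
Oxygen count: 2.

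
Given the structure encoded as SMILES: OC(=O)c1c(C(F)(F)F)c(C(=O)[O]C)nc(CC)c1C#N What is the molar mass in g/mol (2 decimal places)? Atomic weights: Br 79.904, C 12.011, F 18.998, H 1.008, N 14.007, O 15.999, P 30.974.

First, the molecular formula is C12H9F3N2O4 (counting implicit H from valence).
  C: 12 × 12.011 = 144.132
  F: 3 × 18.998 = 56.994
  H: 9 × 1.008 = 9.072
  N: 2 × 14.007 = 28.014
  O: 4 × 15.999 = 63.996
Sum: 12×12.011 + 3×18.998 + 9×1.008 + 2×14.007 + 4×15.999 = 302.208 → 302.21 g/mol.

302.21 g/mol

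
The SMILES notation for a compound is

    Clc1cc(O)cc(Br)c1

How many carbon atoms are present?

Count every carbon token in the SMILES (each C, including those in ring-closure positions and inside branches).
Carbon count: 6.

6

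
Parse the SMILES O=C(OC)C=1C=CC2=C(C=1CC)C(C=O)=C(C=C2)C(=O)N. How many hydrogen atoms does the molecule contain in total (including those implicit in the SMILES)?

Walk through each heavy atom and fill implicit hydrogens from standard valence (C 4, N 3, O 2, S 2, halogen 1):
  atom 1: O, bond orders sum to 2 (valence 2) → 0 H
  atom 2: C, bond orders sum to 4 (valence 4) → 0 H
  atom 3: O, bond orders sum to 2 (valence 2) → 0 H
  atom 4: C, bond orders sum to 1 (valence 4) → 3 H
  atom 5: C, bond orders sum to 4 (valence 4) → 0 H
  atom 6: C, bond orders sum to 3 (valence 4) → 1 H
  atom 7: C, bond orders sum to 3 (valence 4) → 1 H
  atom 8: C, bond orders sum to 4 (valence 4) → 0 H
  atom 9: C, bond orders sum to 4 (valence 4) → 0 H
  atom 10: C, bond orders sum to 4 (valence 4) → 0 H
  atom 11: C, bond orders sum to 2 (valence 4) → 2 H
  atom 12: C, bond orders sum to 1 (valence 4) → 3 H
  atom 13: C, bond orders sum to 4 (valence 4) → 0 H
  atom 14: C, bond orders sum to 3 (valence 4) → 1 H
  atom 15: O, bond orders sum to 2 (valence 2) → 0 H
  atom 16: C, bond orders sum to 4 (valence 4) → 0 H
  atom 17: C, bond orders sum to 3 (valence 4) → 1 H
  atom 18: C, bond orders sum to 3 (valence 4) → 1 H
  atom 19: C, bond orders sum to 4 (valence 4) → 0 H
  atom 20: O, bond orders sum to 2 (valence 2) → 0 H
  atom 21: N, bond orders sum to 1 (valence 3) → 2 H
Total hydrogens: 15.

15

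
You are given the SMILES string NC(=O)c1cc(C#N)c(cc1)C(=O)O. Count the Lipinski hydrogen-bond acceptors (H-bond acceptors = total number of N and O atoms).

N atoms: 2; O atoms: 3.
Lipinski HBA = 2 + 3 = 5.

5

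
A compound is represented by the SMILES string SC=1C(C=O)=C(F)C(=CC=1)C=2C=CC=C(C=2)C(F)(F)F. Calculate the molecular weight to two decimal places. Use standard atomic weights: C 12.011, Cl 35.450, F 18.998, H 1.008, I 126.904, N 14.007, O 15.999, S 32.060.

First, the molecular formula is C14H8F4OS (counting implicit H from valence).
  C: 14 × 12.011 = 168.154
  F: 4 × 18.998 = 75.992
  H: 8 × 1.008 = 8.064
  O: 1 × 15.999 = 15.999
  S: 1 × 32.060 = 32.060
Sum: 14×12.011 + 4×18.998 + 8×1.008 + 1×15.999 + 1×32.060 = 300.269 → 300.27 g/mol.

300.27 g/mol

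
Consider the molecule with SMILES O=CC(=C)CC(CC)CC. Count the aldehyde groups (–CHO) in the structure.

The aldehyde motif appears at heavy-atom position 2 in the SMILES.
Other groups present: 1 alkene.
Aldehyde count: 1.

1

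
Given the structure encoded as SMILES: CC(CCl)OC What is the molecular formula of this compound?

Walk through each heavy atom and fill implicit hydrogens from standard valence (C 4, N 3, O 2, S 2, halogen 1):
  atom 1: C, bond orders sum to 1 (valence 4) → 3 H
  atom 2: C, bond orders sum to 3 (valence 4) → 1 H
  atom 3: C, bond orders sum to 2 (valence 4) → 2 H
  atom 4: Cl (halogen, monovalent) → 0 H
  atom 5: O, bond orders sum to 2 (valence 2) → 0 H
  atom 6: C, bond orders sum to 1 (valence 4) → 3 H
Totals → C:4, H:9, Cl:1, O:1.

C4H9ClO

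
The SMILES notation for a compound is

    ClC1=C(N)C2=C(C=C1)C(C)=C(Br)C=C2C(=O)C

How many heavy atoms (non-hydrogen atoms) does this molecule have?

Every atom symbol written in the SMILES (organic subset) is one heavy atom; implicit H are not written.
Heavy atoms by element → Br:1, C:13, Cl:1, N:1, O:1.
Total: 17.

17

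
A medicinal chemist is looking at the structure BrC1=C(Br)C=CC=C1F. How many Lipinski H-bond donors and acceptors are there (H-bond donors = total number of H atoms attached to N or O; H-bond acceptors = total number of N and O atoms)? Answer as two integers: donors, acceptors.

Donors: find every N or O and count the H atoms it carries.
  (no N or O atoms present)
Lipinski HBD = 0.
Acceptors: N atoms = 0, O atoms = 0 → HBA = 0.

0, 0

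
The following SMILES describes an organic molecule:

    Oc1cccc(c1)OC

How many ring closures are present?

1

In SMILES, each pair of matching ring-closure digits denotes one ring-closing bond; the number of such bonds equals the number of independent rings.
Ring-closure bonds here: 1.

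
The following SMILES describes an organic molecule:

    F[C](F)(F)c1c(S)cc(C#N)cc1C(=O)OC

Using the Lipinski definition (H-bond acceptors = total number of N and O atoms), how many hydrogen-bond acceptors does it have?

3

N atoms: 1; O atoms: 2.
Lipinski HBA = 1 + 2 = 3.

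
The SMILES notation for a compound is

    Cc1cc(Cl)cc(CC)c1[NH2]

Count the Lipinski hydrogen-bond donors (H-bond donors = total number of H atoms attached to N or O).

2

Donors: find every N or O and count the H atoms it carries.
  atom 11 (N): bond orders sum to 1 → 2 H
Lipinski HBD = 2.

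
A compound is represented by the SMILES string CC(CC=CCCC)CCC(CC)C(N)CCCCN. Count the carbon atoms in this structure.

18

Count every carbon token in the SMILES (each C, including those in ring-closure positions and inside branches).
Carbon count: 18.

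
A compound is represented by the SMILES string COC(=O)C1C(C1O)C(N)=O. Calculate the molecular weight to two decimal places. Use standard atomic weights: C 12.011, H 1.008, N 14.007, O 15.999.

First, the molecular formula is C6H9NO4 (counting implicit H from valence).
  C: 6 × 12.011 = 72.066
  H: 9 × 1.008 = 9.072
  N: 1 × 14.007 = 14.007
  O: 4 × 15.999 = 63.996
Sum: 6×12.011 + 9×1.008 + 1×14.007 + 4×15.999 = 159.141 → 159.14 g/mol.

159.14 g/mol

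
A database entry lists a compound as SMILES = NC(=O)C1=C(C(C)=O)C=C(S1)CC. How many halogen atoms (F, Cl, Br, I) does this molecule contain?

Scan the SMILES for the halogen motif — none present.
Groups that are present: 1 amide, 1 ketone.

0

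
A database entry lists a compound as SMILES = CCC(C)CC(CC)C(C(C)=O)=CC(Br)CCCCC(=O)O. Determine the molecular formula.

C18H31BrO3

Walk through each heavy atom and fill implicit hydrogens from standard valence (C 4, N 3, O 2, S 2, halogen 1):
  atom 1: C, bond orders sum to 1 (valence 4) → 3 H
  atom 2: C, bond orders sum to 2 (valence 4) → 2 H
  atom 3: C, bond orders sum to 3 (valence 4) → 1 H
  atom 4: C, bond orders sum to 1 (valence 4) → 3 H
  atom 5: C, bond orders sum to 2 (valence 4) → 2 H
  atom 6: C, bond orders sum to 3 (valence 4) → 1 H
  atom 7: C, bond orders sum to 2 (valence 4) → 2 H
  atom 8: C, bond orders sum to 1 (valence 4) → 3 H
  atom 9: C, bond orders sum to 4 (valence 4) → 0 H
  atom 10: C, bond orders sum to 4 (valence 4) → 0 H
  atom 11: C, bond orders sum to 1 (valence 4) → 3 H
  atom 12: O, bond orders sum to 2 (valence 2) → 0 H
  atom 13: C, bond orders sum to 3 (valence 4) → 1 H
  atom 14: C, bond orders sum to 3 (valence 4) → 1 H
  atom 15: Br (halogen, monovalent) → 0 H
  atom 16: C, bond orders sum to 2 (valence 4) → 2 H
  atom 17: C, bond orders sum to 2 (valence 4) → 2 H
  atom 18: C, bond orders sum to 2 (valence 4) → 2 H
  atom 19: C, bond orders sum to 2 (valence 4) → 2 H
  atom 20: C, bond orders sum to 4 (valence 4) → 0 H
  atom 21: O, bond orders sum to 2 (valence 2) → 0 H
  atom 22: O, bond orders sum to 1 (valence 2) → 1 H
Totals → C:18, H:31, Br:1, O:3.
In Hill order: C18H31BrO3.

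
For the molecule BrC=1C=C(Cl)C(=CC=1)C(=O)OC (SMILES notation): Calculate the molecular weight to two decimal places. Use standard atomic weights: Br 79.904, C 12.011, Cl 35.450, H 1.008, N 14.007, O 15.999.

First, the molecular formula is C8H6BrClO2 (counting implicit H from valence).
  Br: 1 × 79.904 = 79.904
  C: 8 × 12.011 = 96.088
  Cl: 1 × 35.450 = 35.450
  H: 6 × 1.008 = 6.048
  O: 2 × 15.999 = 31.998
Sum: 1×79.904 + 8×12.011 + 1×35.450 + 6×1.008 + 2×15.999 = 249.488 → 249.49 g/mol.

249.49 g/mol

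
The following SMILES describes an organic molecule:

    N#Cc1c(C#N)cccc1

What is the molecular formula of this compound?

C8H4N2

Walk through each heavy atom and fill implicit hydrogens from standard valence (C 4, N 3, O 2, S 2, halogen 1); for lowercase aromatic atoms, an aromatic c carries 1 H when it has two neighbours and 0 H with three, and aromatic n carries 0 H:
  atom 1: N, bond orders sum to 3 (valence 3) → 0 H
  atom 2: C, bond orders sum to 4 (valence 4) → 0 H
  atom 3: aromatic c, 3 neighbours → 0 H
  atom 4: aromatic c, 3 neighbours → 0 H
  atom 5: C, bond orders sum to 4 (valence 4) → 0 H
  atom 6: N, bond orders sum to 3 (valence 3) → 0 H
  atom 7: aromatic c, 2 neighbours → 1 H
  atom 8: aromatic c, 2 neighbours → 1 H
  atom 9: aromatic c, 2 neighbours → 1 H
  atom 10: aromatic c, 2 neighbours → 1 H
Totals → C:8, H:4, N:2.
In Hill order: C8H4N2.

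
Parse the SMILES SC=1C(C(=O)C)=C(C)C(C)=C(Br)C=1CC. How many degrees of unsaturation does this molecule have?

Degree of unsaturation = (number of rings) + (number of π bonds).
Ring closures in the SMILES: 1.
π bonds: 4 double bonds (each 1 DoU) → 4 DoU from unsaturation.
Total DoU = 1 + 4 = 5.

5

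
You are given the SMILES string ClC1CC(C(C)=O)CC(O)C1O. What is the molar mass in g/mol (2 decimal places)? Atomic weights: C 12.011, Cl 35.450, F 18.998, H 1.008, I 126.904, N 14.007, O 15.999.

First, the molecular formula is C8H13ClO3 (counting implicit H from valence).
  C: 8 × 12.011 = 96.088
  Cl: 1 × 35.450 = 35.450
  H: 13 × 1.008 = 13.104
  O: 3 × 15.999 = 47.997
Sum: 8×12.011 + 1×35.450 + 13×1.008 + 3×15.999 = 192.639 → 192.64 g/mol.

192.64 g/mol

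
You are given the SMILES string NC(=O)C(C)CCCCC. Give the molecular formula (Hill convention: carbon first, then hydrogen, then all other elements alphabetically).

C8H17NO

Walk through each heavy atom and fill implicit hydrogens from standard valence (C 4, N 3, O 2, S 2, halogen 1):
  atom 1: N, bond orders sum to 1 (valence 3) → 2 H
  atom 2: C, bond orders sum to 4 (valence 4) → 0 H
  atom 3: O, bond orders sum to 2 (valence 2) → 0 H
  atom 4: C, bond orders sum to 3 (valence 4) → 1 H
  atom 5: C, bond orders sum to 1 (valence 4) → 3 H
  atom 6: C, bond orders sum to 2 (valence 4) → 2 H
  atom 7: C, bond orders sum to 2 (valence 4) → 2 H
  atom 8: C, bond orders sum to 2 (valence 4) → 2 H
  atom 9: C, bond orders sum to 2 (valence 4) → 2 H
  atom 10: C, bond orders sum to 1 (valence 4) → 3 H
Totals → C:8, H:17, N:1, O:1.
In Hill order: C8H17NO.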